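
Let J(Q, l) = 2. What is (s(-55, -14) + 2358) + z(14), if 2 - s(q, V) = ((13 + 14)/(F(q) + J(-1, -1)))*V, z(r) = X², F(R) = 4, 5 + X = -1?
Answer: 2459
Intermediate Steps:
X = -6 (X = -5 - 1 = -6)
z(r) = 36 (z(r) = (-6)² = 36)
s(q, V) = 2 - 9*V/2 (s(q, V) = 2 - (13 + 14)/(4 + 2)*V = 2 - 27/6*V = 2 - 27*(⅙)*V = 2 - 9*V/2)
(s(-55, -14) + 2358) + z(14) = ((2 - 9/2*(-14)) + 2358) + 36 = ((2 + 63) + 2358) + 36 = (65 + 2358) + 36 = 2423 + 36 = 2459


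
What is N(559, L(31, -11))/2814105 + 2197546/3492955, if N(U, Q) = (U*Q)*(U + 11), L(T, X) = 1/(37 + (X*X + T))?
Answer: 77994174697868/123852230841465 ≈ 0.62974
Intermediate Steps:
L(T, X) = 1/(37 + T + X²) (L(T, X) = 1/(37 + (X² + T)) = 1/(37 + (T + X²)) = 1/(37 + T + X²))
N(U, Q) = Q*U*(11 + U) (N(U, Q) = (Q*U)*(11 + U) = Q*U*(11 + U))
N(559, L(31, -11))/2814105 + 2197546/3492955 = (559*(11 + 559)/(37 + 31 + (-11)²))/2814105 + 2197546/3492955 = (559*570/(37 + 31 + 121))*(1/2814105) + 2197546*(1/3492955) = (559*570/189)*(1/2814105) + 2197546/3492955 = ((1/189)*559*570)*(1/2814105) + 2197546/3492955 = (106210/63)*(1/2814105) + 2197546/3492955 = 21242/35457723 + 2197546/3492955 = 77994174697868/123852230841465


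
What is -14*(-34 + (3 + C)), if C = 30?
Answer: 14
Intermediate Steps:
-14*(-34 + (3 + C)) = -14*(-34 + (3 + 30)) = -14*(-34 + 33) = -14*(-1) = 14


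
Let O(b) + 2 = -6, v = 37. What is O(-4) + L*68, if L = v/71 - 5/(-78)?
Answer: 88042/2769 ≈ 31.796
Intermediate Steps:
O(b) = -8 (O(b) = -2 - 6 = -8)
L = 3241/5538 (L = 37/71 - 5/(-78) = 37*(1/71) - 5*(-1/78) = 37/71 + 5/78 = 3241/5538 ≈ 0.58523)
O(-4) + L*68 = -8 + (3241/5538)*68 = -8 + 110194/2769 = 88042/2769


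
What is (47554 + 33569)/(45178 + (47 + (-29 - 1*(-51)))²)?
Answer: 81123/49939 ≈ 1.6244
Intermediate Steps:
(47554 + 33569)/(45178 + (47 + (-29 - 1*(-51)))²) = 81123/(45178 + (47 + (-29 + 51))²) = 81123/(45178 + (47 + 22)²) = 81123/(45178 + 69²) = 81123/(45178 + 4761) = 81123/49939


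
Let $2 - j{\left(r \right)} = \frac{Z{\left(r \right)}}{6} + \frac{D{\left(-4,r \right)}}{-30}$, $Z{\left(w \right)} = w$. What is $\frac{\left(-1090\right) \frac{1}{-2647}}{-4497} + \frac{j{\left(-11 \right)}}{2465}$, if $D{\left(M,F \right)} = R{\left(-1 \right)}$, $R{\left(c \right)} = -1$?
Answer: $\frac{212733371}{146711364675} \approx 0.00145$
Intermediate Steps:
$D{\left(M,F \right)} = -1$
$j{\left(r \right)} = \frac{59}{30} - \frac{r}{6}$ ($j{\left(r \right)} = 2 - \left(\frac{r}{6} - \frac{1}{-30}\right) = 2 - \left(r \frac{1}{6} - - \frac{1}{30}\right) = 2 - \left(\frac{r}{6} + \frac{1}{30}\right) = 2 - \left(\frac{1}{30} + \frac{r}{6}\right) = \frac{59}{30} - \frac{r}{6}$)
$\frac{\left(-1090\right) \frac{1}{-2647}}{-4497} + \frac{j{\left(-11 \right)}}{2465} = \frac{\left(-1090\right) \frac{1}{-2647}}{-4497} + \frac{\frac{59}{30} - - \frac{11}{6}}{2465} = \left(-1090\right) \left(- \frac{1}{2647}\right) \left(- \frac{1}{4497}\right) + \left(\frac{59}{30} + \frac{11}{6}\right) \frac{1}{2465} = \frac{1090}{2647} \left(- \frac{1}{4497}\right) + \frac{19}{5} \cdot \frac{1}{2465} = - \frac{1090}{11903559} + \frac{19}{12325} = \frac{212733371}{146711364675}$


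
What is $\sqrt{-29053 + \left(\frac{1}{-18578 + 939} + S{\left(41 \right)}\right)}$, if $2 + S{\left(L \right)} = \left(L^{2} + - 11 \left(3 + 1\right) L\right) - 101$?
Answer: $\frac{i \sqrt{9109701802198}}{17639} \approx 171.11 i$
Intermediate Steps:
$S{\left(L \right)} = -103 + L^{2} - 44 L$ ($S{\left(L \right)} = -2 - \left(101 - L^{2} - - 11 \left(3 + 1\right) L\right) = -2 - \left(101 - L^{2} - \left(-11\right) 4 L\right) = -2 - \left(101 - L^{2} + 44 L\right) = -103 + L^{2} - 44 L$)
$\sqrt{-29053 + \left(\frac{1}{-18578 + 939} + S{\left(41 \right)}\right)} = \sqrt{-29053 + \left(\frac{1}{-18578 + 939} - \left(1907 - 1681\right)\right)} = \sqrt{-29053 + \left(\frac{1}{-17639} - 226\right)} = \sqrt{-29053 - \frac{3986415}{17639}} = \sqrt{- \frac{516452282}{17639}} = \frac{i \sqrt{9109701802198}}{17639}$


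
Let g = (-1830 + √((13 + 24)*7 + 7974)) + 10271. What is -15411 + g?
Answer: -6970 + √8233 ≈ -6879.3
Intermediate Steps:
g = 8441 + √8233 (g = (-1830 + √(37*7 + 7974)) + 10271 = (-1830 + √(259 + 7974)) + 10271 = (-1830 + √8233) + 10271 = 8441 + √8233 ≈ 8531.7)
-15411 + g = -15411 + (8441 + √8233) = -6970 + √8233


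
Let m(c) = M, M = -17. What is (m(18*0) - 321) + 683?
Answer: 345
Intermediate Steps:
m(c) = -17
(m(18*0) - 321) + 683 = (-17 - 321) + 683 = -338 + 683 = 345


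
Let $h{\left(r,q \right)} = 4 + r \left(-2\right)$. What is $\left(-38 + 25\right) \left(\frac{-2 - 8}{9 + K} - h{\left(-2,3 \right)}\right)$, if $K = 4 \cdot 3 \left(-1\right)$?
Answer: $\frac{182}{3} \approx 60.667$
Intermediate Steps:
$h{\left(r,q \right)} = 4 - 2 r$
$K = -12$ ($K = 12 \left(-1\right) = -12$)
$\left(-38 + 25\right) \left(\frac{-2 - 8}{9 + K} - h{\left(-2,3 \right)}\right) = \left(-38 + 25\right) \left(\frac{-2 - 8}{9 - 12} - \left(4 - -4\right)\right) = - 13 \left(- \frac{10}{-3} - \left(4 + 4\right)\right) = - 13 \left(\left(-10\right) \left(- \frac{1}{3}\right) - 8\right) = - 13 \left(\frac{10}{3} - 8\right) = \left(-13\right) \left(- \frac{14}{3}\right) = \frac{182}{3}$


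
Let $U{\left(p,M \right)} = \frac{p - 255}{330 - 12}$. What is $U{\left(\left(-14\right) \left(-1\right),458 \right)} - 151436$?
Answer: $- \frac{48156889}{318} \approx -1.5144 \cdot 10^{5}$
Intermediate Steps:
$U{\left(p,M \right)} = - \frac{85}{106} + \frac{p}{318}$ ($U{\left(p,M \right)} = \frac{-255 + p}{318} = \left(-255 + p\right) \frac{1}{318} = - \frac{85}{106} + \frac{p}{318}$)
$U{\left(\left(-14\right) \left(-1\right),458 \right)} - 151436 = \left(- \frac{85}{106} + \frac{\left(-14\right) \left(-1\right)}{318}\right) - 151436 = \left(- \frac{85}{106} + \frac{1}{318} \cdot 14\right) - 151436 = \left(- \frac{85}{106} + \frac{7}{159}\right) - 151436 = - \frac{241}{318} - 151436 = - \frac{48156889}{318}$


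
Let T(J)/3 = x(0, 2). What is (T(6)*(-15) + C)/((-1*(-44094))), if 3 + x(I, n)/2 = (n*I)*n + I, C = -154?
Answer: 58/22047 ≈ 0.0026307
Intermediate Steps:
x(I, n) = -6 + 2*I + 2*I*n**2 (x(I, n) = -6 + 2*((n*I)*n + I) = -6 + 2*((I*n)*n + I) = -6 + 2*(I*n**2 + I) = -6 + 2*(I + I*n**2) = -6 + (2*I + 2*I*n**2) = -6 + 2*I + 2*I*n**2)
T(J) = -18 (T(J) = 3*(-6 + 2*0 + 2*0*2**2) = 3*(-6 + 0 + 2*0*4) = 3*(-6 + 0 + 0) = 3*(-6) = -18)
(T(6)*(-15) + C)/((-1*(-44094))) = (-18*(-15) - 154)/((-1*(-44094))) = (270 - 154)/44094 = 116*(1/44094) = 58/22047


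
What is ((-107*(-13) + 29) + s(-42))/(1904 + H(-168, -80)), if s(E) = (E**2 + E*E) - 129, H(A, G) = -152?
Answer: 4819/1752 ≈ 2.7506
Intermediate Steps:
s(E) = -129 + 2*E**2 (s(E) = (E**2 + E**2) - 129 = 2*E**2 - 129 = -129 + 2*E**2)
((-107*(-13) + 29) + s(-42))/(1904 + H(-168, -80)) = ((-107*(-13) + 29) + (-129 + 2*(-42)**2))/(1904 - 152) = ((1391 + 29) + (-129 + 2*1764))/1752 = (1420 + (-129 + 3528))*(1/1752) = (1420 + 3399)*(1/1752) = 4819*(1/1752) = 4819/1752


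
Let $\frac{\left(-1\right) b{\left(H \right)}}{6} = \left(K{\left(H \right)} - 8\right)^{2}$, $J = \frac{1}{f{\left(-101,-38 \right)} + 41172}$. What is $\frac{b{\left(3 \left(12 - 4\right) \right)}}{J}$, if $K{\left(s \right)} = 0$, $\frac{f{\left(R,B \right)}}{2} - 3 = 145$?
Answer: $-15923712$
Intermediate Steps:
$f{\left(R,B \right)} = 296$ ($f{\left(R,B \right)} = 6 + 2 \cdot 145 = 6 + 290 = 296$)
$J = \frac{1}{41468}$ ($J = \frac{1}{296 + 41172} = \frac{1}{41468} \approx 2.4115 \cdot 10^{-5}$)
$b{\left(H \right)} = -384$ ($b{\left(H \right)} = - 6 \left(0 - 8\right)^{2} = - 6 \left(-8\right)^{2} = \left(-6\right) 64 = -384$)
$\frac{b{\left(3 \left(12 - 4\right) \right)}}{J} = - 384 \frac{1}{\frac{1}{41468}} = \left(-384\right) 41468 = -15923712$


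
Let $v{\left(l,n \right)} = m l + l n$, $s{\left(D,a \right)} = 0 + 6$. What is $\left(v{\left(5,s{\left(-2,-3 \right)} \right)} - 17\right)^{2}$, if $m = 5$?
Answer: $1444$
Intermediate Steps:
$s{\left(D,a \right)} = 6$
$v{\left(l,n \right)} = 5 l + l n$
$\left(v{\left(5,s{\left(-2,-3 \right)} \right)} - 17\right)^{2} = \left(5 \left(5 + 6\right) - 17\right)^{2} = \left(5 \cdot 11 - 17\right)^{2} = \left(55 - 17\right)^{2} = 38^{2} = 1444$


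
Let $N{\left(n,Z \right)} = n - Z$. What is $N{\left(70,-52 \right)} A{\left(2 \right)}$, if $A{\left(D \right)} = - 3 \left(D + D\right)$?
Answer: $-1464$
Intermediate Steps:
$A{\left(D \right)} = - 6 D$ ($A{\left(D \right)} = - 3 \cdot 2 D = - 6 D$)
$N{\left(70,-52 \right)} A{\left(2 \right)} = \left(70 - -52\right) \left(\left(-6\right) 2\right) = \left(70 + 52\right) \left(-12\right) = 122 \left(-12\right) = -1464$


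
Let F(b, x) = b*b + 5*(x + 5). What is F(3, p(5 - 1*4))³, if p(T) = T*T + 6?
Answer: 328509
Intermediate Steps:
p(T) = 6 + T² (p(T) = T² + 6 = 6 + T²)
F(b, x) = 25 + b² + 5*x (F(b, x) = b² + 5*(5 + x) = b² + (25 + 5*x) = 25 + b² + 5*x)
F(3, p(5 - 1*4))³ = (25 + 3² + 5*(6 + (5 - 1*4)²))³ = (25 + 9 + 5*(6 + (5 - 4)²))³ = (25 + 9 + 5*(6 + 1²))³ = (25 + 9 + 5*(6 + 1))³ = (25 + 9 + 5*7)³ = (25 + 9 + 35)³ = 69³ = 328509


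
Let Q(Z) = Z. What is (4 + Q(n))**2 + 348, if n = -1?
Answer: 357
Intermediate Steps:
(4 + Q(n))**2 + 348 = (4 - 1)**2 + 348 = 3**2 + 348 = 9 + 348 = 357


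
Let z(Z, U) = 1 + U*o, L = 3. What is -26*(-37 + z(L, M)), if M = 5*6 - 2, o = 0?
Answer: 936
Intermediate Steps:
M = 28 (M = 30 - 2 = 28)
z(Z, U) = 1 (z(Z, U) = 1 + U*0 = 1 + 0 = 1)
-26*(-37 + z(L, M)) = -26*(-37 + 1) = -26*(-36) = 936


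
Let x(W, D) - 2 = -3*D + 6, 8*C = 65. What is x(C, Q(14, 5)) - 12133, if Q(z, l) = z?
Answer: -12167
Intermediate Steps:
C = 65/8 (C = (⅛)*65 = 65/8 ≈ 8.1250)
x(W, D) = 8 - 3*D (x(W, D) = 2 + (-3*D + 6) = 2 + (6 - 3*D) = 8 - 3*D)
x(C, Q(14, 5)) - 12133 = (8 - 3*14) - 12133 = (8 - 42) - 12133 = -34 - 12133 = -12167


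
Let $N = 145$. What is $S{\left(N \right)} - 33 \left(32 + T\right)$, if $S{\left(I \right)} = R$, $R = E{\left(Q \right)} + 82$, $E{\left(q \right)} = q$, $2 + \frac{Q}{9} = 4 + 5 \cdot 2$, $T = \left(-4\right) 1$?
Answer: $-734$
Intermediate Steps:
$T = -4$
$Q = 108$ ($Q = -18 + 9 \left(4 + 5 \cdot 2\right) = -18 + 9 \left(4 + 10\right) = -18 + 9 \cdot 14 = -18 + 126 = 108$)
$R = 190$ ($R = 108 + 82 = 190$)
$S{\left(I \right)} = 190$
$S{\left(N \right)} - 33 \left(32 + T\right) = 190 - 33 \left(32 - 4\right) = 190 - 924 = -734$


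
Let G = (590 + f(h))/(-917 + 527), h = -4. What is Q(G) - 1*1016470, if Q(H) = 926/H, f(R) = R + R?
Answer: -98657780/97 ≈ -1.0171e+6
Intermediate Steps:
f(R) = 2*R
G = -97/65 (G = (590 + 2*(-4))/(-917 + 527) = (590 - 8)/(-390) = 582*(-1/390) = -97/65 ≈ -1.4923)
Q(G) - 1*1016470 = 926/(-97/65) - 1*1016470 = 926*(-65/97) - 1016470 = -60190/97 - 1016470 = -98657780/97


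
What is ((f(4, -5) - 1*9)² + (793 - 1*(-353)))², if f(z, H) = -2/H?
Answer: 930189001/625 ≈ 1.4883e+6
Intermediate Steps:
((f(4, -5) - 1*9)² + (793 - 1*(-353)))² = ((-2/(-5) - 1*9)² + (793 - 1*(-353)))² = ((-2*(-⅕) - 9)² + (793 + 353))² = ((⅖ - 9)² + 1146)² = ((-43/5)² + 1146)² = (1849/25 + 1146)² = (30499/25)² = 930189001/625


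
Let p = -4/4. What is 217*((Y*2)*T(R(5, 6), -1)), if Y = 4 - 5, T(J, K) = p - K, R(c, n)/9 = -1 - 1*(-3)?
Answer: 0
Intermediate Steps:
R(c, n) = 18 (R(c, n) = 9*(-1 - 1*(-3)) = 9*(-1 + 3) = 9*2 = 18)
p = -1 (p = -4*1/4 = -1)
T(J, K) = -1 - K
Y = -1
217*((Y*2)*T(R(5, 6), -1)) = 217*((-1*2)*(-1 - 1*(-1))) = 217*(-2*(-1 + 1)) = 217*(-2*0) = 217*0 = 0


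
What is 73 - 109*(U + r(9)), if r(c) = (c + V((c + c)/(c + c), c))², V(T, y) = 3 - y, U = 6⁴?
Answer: -142172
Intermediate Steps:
U = 1296
r(c) = 9 (r(c) = (c + (3 - c))² = 3² = 9)
73 - 109*(U + r(9)) = 73 - 109*(1296 + 9) = 73 - 109*1305 = 73 - 142245 = -142172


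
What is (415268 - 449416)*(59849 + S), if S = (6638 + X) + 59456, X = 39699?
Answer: -5656343016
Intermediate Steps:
S = 105793 (S = (6638 + 39699) + 59456 = 46337 + 59456 = 105793)
(415268 - 449416)*(59849 + S) = (415268 - 449416)*(59849 + 105793) = -34148*165642 = -5656343016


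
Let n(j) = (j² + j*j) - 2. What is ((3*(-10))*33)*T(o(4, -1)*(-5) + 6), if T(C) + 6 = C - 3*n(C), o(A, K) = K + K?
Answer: 1504800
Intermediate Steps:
o(A, K) = 2*K
n(j) = -2 + 2*j² (n(j) = (j² + j²) - 2 = 2*j² - 2 = -2 + 2*j²)
T(C) = C - 6*C² (T(C) = -6 + (C - 3*(-2 + 2*C²)) = -6 + (C + (6 - 6*C²)) = -6 + (6 + C - 6*C²) = C - 6*C²)
((3*(-10))*33)*T(o(4, -1)*(-5) + 6) = ((3*(-10))*33)*(((2*(-1))*(-5) + 6)*(1 - 6*((2*(-1))*(-5) + 6))) = (-30*33)*((-2*(-5) + 6)*(1 - 6*(-2*(-5) + 6))) = -990*(10 + 6)*(1 - 6*(10 + 6)) = -15840*(1 - 6*16) = -15840*(1 - 96) = -15840*(-95) = -990*(-1520) = 1504800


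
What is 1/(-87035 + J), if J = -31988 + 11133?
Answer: -1/107890 ≈ -9.2687e-6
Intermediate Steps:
J = -20855
1/(-87035 + J) = 1/(-87035 - 20855) = 1/(-107890) = -1/107890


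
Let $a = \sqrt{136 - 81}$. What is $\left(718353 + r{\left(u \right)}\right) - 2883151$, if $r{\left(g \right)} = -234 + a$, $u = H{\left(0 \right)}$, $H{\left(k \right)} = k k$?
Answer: $-2165032 + \sqrt{55} \approx -2.165 \cdot 10^{6}$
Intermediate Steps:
$a = \sqrt{55} \approx 7.4162$
$H{\left(k \right)} = k^{2}$
$u = 0$ ($u = 0^{2} = 0$)
$r{\left(g \right)} = -234 + \sqrt{55}$
$\left(718353 + r{\left(u \right)}\right) - 2883151 = \left(718353 - \left(234 - \sqrt{55}\right)\right) - 2883151 = \left(718119 + \sqrt{55}\right) - 2883151 = -2165032 + \sqrt{55}$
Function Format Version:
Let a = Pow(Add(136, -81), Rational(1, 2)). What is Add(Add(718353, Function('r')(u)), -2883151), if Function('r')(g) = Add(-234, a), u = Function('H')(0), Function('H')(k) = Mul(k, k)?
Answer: Add(-2165032, Pow(55, Rational(1, 2))) ≈ -2.1650e+6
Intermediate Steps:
a = Pow(55, Rational(1, 2)) ≈ 7.4162
Function('H')(k) = Pow(k, 2)
u = 0 (u = Pow(0, 2) = 0)
Function('r')(g) = Add(-234, Pow(55, Rational(1, 2)))
Add(Add(718353, Function('r')(u)), -2883151) = Add(Add(718353, Add(-234, Pow(55, Rational(1, 2)))), -2883151) = Add(Add(718119, Pow(55, Rational(1, 2))), -2883151) = Add(-2165032, Pow(55, Rational(1, 2)))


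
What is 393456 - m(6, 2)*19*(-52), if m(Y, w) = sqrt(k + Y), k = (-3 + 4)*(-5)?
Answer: 394444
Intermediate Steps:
k = -5 (k = 1*(-5) = -5)
m(Y, w) = sqrt(-5 + Y)
393456 - m(6, 2)*19*(-52) = 393456 - sqrt(-5 + 6)*19*(-52) = 393456 - sqrt(1)*19*(-52) = 393456 - 1*19*(-52) = 393456 - 19*(-52) = 393456 - 1*(-988) = 393456 + 988 = 394444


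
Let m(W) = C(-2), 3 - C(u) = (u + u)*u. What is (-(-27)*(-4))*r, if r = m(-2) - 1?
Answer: 648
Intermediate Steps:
C(u) = 3 - 2*u**2 (C(u) = 3 - (u + u)*u = 3 - 2*u*u = 3 - 2*u**2)
m(W) = -5 (m(W) = 3 - 2*(-2)**2 = 3 - 2*4 = 3 - 8 = -5)
r = -6 (r = -5 - 1 = -6)
(-(-27)*(-4))*r = -(-27)*(-4)*(-6) = -9*12*(-6) = -108*(-6) = 648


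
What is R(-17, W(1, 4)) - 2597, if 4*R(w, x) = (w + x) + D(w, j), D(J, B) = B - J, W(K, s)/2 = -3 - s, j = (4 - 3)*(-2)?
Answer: -2601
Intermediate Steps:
j = -2 (j = 1*(-2) = -2)
W(K, s) = -6 - 2*s (W(K, s) = 2*(-3 - s) = -6 - 2*s)
R(w, x) = -1/2 + x/4 (R(w, x) = ((w + x) + (-2 - w))/4 = (-2 + x)/4 = -1/2 + x/4)
R(-17, W(1, 4)) - 2597 = (-1/2 + (-6 - 2*4)/4) - 2597 = (-1/2 + (-6 - 8)/4) - 2597 = (-1/2 + (1/4)*(-14)) - 2597 = (-1/2 - 7/2) - 2597 = -4 - 2597 = -2601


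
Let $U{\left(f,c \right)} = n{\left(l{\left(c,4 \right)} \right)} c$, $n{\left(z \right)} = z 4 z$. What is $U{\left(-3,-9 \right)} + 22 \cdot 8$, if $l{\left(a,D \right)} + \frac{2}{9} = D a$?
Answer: $- \frac{423520}{9} \approx -47058.0$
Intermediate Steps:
$l{\left(a,D \right)} = - \frac{2}{9} + D a$
$n{\left(z \right)} = 4 z^{2}$ ($n{\left(z \right)} = 4 z z = 4 z^{2}$)
$U{\left(f,c \right)} = 4 c \left(- \frac{2}{9} + 4 c\right)^{2}$ ($U{\left(f,c \right)} = 4 \left(- \frac{2}{9} + 4 c\right)^{2} c = 4 c \left(- \frac{2}{9} + 4 c\right)^{2}$)
$U{\left(-3,-9 \right)} + 22 \cdot 8 = \frac{16}{81} \left(-9\right) \left(-1 + 18 \left(-9\right)\right)^{2} + 22 \cdot 8 = \frac{16}{81} \left(-9\right) \left(-1 - 162\right)^{2} + 176 = \frac{16}{81} \left(-9\right) \left(-163\right)^{2} + 176 = \frac{16}{81} \left(-9\right) 26569 + 176 = - \frac{425104}{9} + 176 = - \frac{423520}{9}$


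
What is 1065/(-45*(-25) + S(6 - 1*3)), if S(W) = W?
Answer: 355/376 ≈ 0.94415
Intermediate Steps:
1065/(-45*(-25) + S(6 - 1*3)) = 1065/(-45*(-25) + (6 - 1*3)) = 1065/(1125 + (6 - 3)) = 1065/(1125 + 3) = 1065/1128 = 1065*(1/1128) = 355/376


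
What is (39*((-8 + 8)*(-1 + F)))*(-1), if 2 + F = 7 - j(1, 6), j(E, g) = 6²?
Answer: 0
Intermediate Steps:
j(E, g) = 36
F = -31 (F = -2 + (7 - 1*36) = -2 + (7 - 36) = -2 - 29 = -31)
(39*((-8 + 8)*(-1 + F)))*(-1) = (39*((-8 + 8)*(-1 - 31)))*(-1) = (39*(0*(-32)))*(-1) = (39*0)*(-1) = 0*(-1) = 0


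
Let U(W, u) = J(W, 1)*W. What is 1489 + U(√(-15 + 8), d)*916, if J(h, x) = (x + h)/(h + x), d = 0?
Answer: 1489 + 916*I*√7 ≈ 1489.0 + 2423.5*I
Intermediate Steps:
J(h, x) = 1 (J(h, x) = (h + x)/(h + x) = 1)
U(W, u) = W (U(W, u) = 1*W = W)
1489 + U(√(-15 + 8), d)*916 = 1489 + √(-15 + 8)*916 = 1489 + √(-7)*916 = 1489 + (I*√7)*916 = 1489 + 916*I*√7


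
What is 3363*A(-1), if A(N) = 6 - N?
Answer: 23541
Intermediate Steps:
3363*A(-1) = 3363*(6 - 1*(-1)) = 3363*(6 + 1) = 3363*7 = 23541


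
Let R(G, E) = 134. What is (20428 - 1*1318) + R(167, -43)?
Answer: 19244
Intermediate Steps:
(20428 - 1*1318) + R(167, -43) = (20428 - 1*1318) + 134 = (20428 - 1318) + 134 = 19110 + 134 = 19244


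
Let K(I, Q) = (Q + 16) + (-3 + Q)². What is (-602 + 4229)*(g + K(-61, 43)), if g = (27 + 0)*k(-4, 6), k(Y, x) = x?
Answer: 6604767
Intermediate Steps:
K(I, Q) = 16 + Q + (-3 + Q)² (K(I, Q) = (16 + Q) + (-3 + Q)² = 16 + Q + (-3 + Q)²)
g = 162 (g = (27 + 0)*6 = 27*6 = 162)
(-602 + 4229)*(g + K(-61, 43)) = (-602 + 4229)*(162 + (16 + 43 + (-3 + 43)²)) = 3627*(162 + (16 + 43 + 40²)) = 3627*(162 + (16 + 43 + 1600)) = 3627*(162 + 1659) = 3627*1821 = 6604767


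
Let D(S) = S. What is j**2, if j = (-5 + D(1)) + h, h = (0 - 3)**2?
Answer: 25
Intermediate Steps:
h = 9 (h = (-3)**2 = 9)
j = 5 (j = (-5 + 1) + 9 = -4 + 9 = 5)
j**2 = 5**2 = 25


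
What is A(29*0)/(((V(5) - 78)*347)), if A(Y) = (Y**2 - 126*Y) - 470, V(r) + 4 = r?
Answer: 470/26719 ≈ 0.017590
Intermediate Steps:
V(r) = -4 + r
A(Y) = -470 + Y**2 - 126*Y
A(29*0)/(((V(5) - 78)*347)) = (-470 + (29*0)**2 - 3654*0)/((((-4 + 5) - 78)*347)) = (-470 + 0**2 - 126*0)/(((1 - 78)*347)) = (-470 + 0 + 0)/((-77*347)) = -470/(-26719) = -470*(-1/26719) = 470/26719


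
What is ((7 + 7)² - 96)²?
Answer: 10000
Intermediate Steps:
((7 + 7)² - 96)² = (14² - 96)² = (196 - 96)² = 100² = 10000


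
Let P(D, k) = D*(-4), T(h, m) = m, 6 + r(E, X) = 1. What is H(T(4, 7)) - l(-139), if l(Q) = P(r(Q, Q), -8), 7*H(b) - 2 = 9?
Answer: -129/7 ≈ -18.429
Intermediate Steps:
r(E, X) = -5 (r(E, X) = -6 + 1 = -5)
H(b) = 11/7 (H(b) = 2/7 + (⅐)*9 = 2/7 + 9/7 = 11/7)
P(D, k) = -4*D
l(Q) = 20 (l(Q) = -4*(-5) = 20)
H(T(4, 7)) - l(-139) = 11/7 - 1*20 = 11/7 - 20 = -129/7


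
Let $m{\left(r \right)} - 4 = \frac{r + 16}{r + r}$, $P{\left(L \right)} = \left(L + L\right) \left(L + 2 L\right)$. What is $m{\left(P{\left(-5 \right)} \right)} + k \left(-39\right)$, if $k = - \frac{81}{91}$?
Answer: $\frac{41231}{1050} \approx 39.268$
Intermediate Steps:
$P{\left(L \right)} = 6 L^{2}$ ($P{\left(L \right)} = 2 L 3 L = 6 L^{2}$)
$m{\left(r \right)} = 4 + \frac{16 + r}{2 r}$ ($m{\left(r \right)} = 4 + \frac{r + 16}{r + r} = 4 + \frac{16 + r}{2 r}$)
$k = - \frac{81}{91}$ ($k = \left(-81\right) \frac{1}{91} = - \frac{81}{91} \approx -0.89011$)
$m{\left(P{\left(-5 \right)} \right)} + k \left(-39\right) = \left(\frac{9}{2} + \frac{8}{6 \left(-5\right)^{2}}\right) - - \frac{243}{7} = \left(\frac{9}{2} + \frac{8}{6 \cdot 25}\right) + \frac{243}{7} = \left(\frac{9}{2} + \frac{8}{150}\right) + \frac{243}{7} = \left(\frac{9}{2} + 8 \cdot \frac{1}{150}\right) + \frac{243}{7} = \left(\frac{9}{2} + \frac{4}{75}\right) + \frac{243}{7} = \frac{683}{150} + \frac{243}{7} = \frac{41231}{1050}$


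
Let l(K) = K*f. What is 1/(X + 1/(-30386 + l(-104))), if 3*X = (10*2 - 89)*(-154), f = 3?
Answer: 30698/108732315 ≈ 0.00028233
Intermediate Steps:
l(K) = 3*K (l(K) = K*3 = 3*K)
X = 3542 (X = ((10*2 - 89)*(-154))/3 = ((20 - 89)*(-154))/3 = (-69*(-154))/3 = (⅓)*10626 = 3542)
1/(X + 1/(-30386 + l(-104))) = 1/(3542 + 1/(-30386 + 3*(-104))) = 1/(3542 + 1/(-30386 - 312)) = 1/(3542 + 1/(-30698)) = 1/(3542 - 1/30698) = 1/(108732315/30698) = 30698/108732315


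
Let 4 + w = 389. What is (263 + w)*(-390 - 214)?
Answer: -391392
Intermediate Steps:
w = 385 (w = -4 + 389 = 385)
(263 + w)*(-390 - 214) = (263 + 385)*(-390 - 214) = 648*(-604) = -391392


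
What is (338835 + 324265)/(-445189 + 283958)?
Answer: -663100/161231 ≈ -4.1127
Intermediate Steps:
(338835 + 324265)/(-445189 + 283958) = 663100/(-161231) = 663100*(-1/161231) = -663100/161231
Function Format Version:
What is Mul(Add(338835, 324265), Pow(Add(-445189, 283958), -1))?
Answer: Rational(-663100, 161231) ≈ -4.1127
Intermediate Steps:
Mul(Add(338835, 324265), Pow(Add(-445189, 283958), -1)) = Mul(663100, Pow(-161231, -1)) = Mul(663100, Rational(-1, 161231)) = Rational(-663100, 161231)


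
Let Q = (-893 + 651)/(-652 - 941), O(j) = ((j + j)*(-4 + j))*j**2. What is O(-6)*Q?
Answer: 38720/59 ≈ 656.27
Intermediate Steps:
O(j) = 2*j**3*(-4 + j) (O(j) = ((2*j)*(-4 + j))*j**2 = (2*j*(-4 + j))*j**2 = 2*j**3*(-4 + j))
Q = 242/1593 (Q = -242/(-1593) = -242*(-1/1593) = 242/1593 ≈ 0.15191)
O(-6)*Q = (2*(-6)**3*(-4 - 6))*(242/1593) = (2*(-216)*(-10))*(242/1593) = 4320*(242/1593) = 38720/59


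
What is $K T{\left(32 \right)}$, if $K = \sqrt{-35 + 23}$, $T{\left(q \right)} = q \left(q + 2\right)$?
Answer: $2176 i \sqrt{3} \approx 3768.9 i$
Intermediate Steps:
$T{\left(q \right)} = q \left(2 + q\right)$
$K = 2 i \sqrt{3}$ ($K = \sqrt{-12} = 2 i \sqrt{3} \approx 3.4641 i$)
$K T{\left(32 \right)} = 2 i \sqrt{3} \cdot 32 \left(2 + 32\right) = 2 i \sqrt{3} \cdot 32 \cdot 34 = 2 i \sqrt{3} \cdot 1088 = 2176 i \sqrt{3}$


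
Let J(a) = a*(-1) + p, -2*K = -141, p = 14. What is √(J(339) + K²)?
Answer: √18581/2 ≈ 68.156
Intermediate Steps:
K = 141/2 (K = -½*(-141) = 141/2 ≈ 70.500)
J(a) = 14 - a (J(a) = a*(-1) + 14 = -a + 14 = 14 - a)
√(J(339) + K²) = √((14 - 1*339) + (141/2)²) = √((14 - 339) + 19881/4) = √(-325 + 19881/4) = √(18581/4) = √18581/2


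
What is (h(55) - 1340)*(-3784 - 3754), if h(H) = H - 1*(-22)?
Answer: 9520494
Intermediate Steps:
h(H) = 22 + H (h(H) = H + 22 = 22 + H)
(h(55) - 1340)*(-3784 - 3754) = ((22 + 55) - 1340)*(-3784 - 3754) = (77 - 1340)*(-7538) = -1263*(-7538) = 9520494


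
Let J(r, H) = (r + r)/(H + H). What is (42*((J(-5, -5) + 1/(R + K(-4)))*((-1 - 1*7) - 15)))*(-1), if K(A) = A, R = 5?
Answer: 1932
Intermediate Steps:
J(r, H) = r/H (J(r, H) = (2*r)/((2*H)) = (2*r)*(1/(2*H)) = r/H)
(42*((J(-5, -5) + 1/(R + K(-4)))*((-1 - 1*7) - 15)))*(-1) = (42*((-5/(-5) + 1/(5 - 4))*((-1 - 1*7) - 15)))*(-1) = (42*((-5*(-⅕) + 1/1)*((-1 - 7) - 15)))*(-1) = (42*((1 + 1)*(-8 - 15)))*(-1) = (42*(2*(-23)))*(-1) = (42*(-46))*(-1) = -1932*(-1) = 1932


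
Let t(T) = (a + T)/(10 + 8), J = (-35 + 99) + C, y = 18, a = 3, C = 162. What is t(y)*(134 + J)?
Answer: 420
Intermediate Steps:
J = 226 (J = (-35 + 99) + 162 = 64 + 162 = 226)
t(T) = ⅙ + T/18 (t(T) = (3 + T)/(10 + 8) = (3 + T)/18 = (3 + T)*(1/18) = ⅙ + T/18)
t(y)*(134 + J) = (⅙ + (1/18)*18)*(134 + 226) = (⅙ + 1)*360 = (7/6)*360 = 420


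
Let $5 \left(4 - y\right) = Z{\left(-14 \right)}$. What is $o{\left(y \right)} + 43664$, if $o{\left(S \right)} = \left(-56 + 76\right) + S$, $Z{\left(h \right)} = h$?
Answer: $\frac{218454}{5} \approx 43691.0$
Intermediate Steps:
$y = \frac{34}{5}$ ($y = 4 - - \frac{14}{5} = 4 + \frac{14}{5} = \frac{34}{5} \approx 6.8$)
$o{\left(S \right)} = 20 + S$
$o{\left(y \right)} + 43664 = \left(20 + \frac{34}{5}\right) + 43664 = \frac{134}{5} + 43664 = \frac{218454}{5}$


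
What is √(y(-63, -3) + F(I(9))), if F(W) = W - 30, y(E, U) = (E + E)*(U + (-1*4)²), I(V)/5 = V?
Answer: I*√1623 ≈ 40.286*I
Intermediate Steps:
I(V) = 5*V
y(E, U) = 2*E*(16 + U) (y(E, U) = (2*E)*(U + (-4)²) = (2*E)*(U + 16) = (2*E)*(16 + U) = 2*E*(16 + U))
F(W) = -30 + W
√(y(-63, -3) + F(I(9))) = √(2*(-63)*(16 - 3) + (-30 + 5*9)) = √(2*(-63)*13 + (-30 + 45)) = √(-1638 + 15) = √(-1623) = I*√1623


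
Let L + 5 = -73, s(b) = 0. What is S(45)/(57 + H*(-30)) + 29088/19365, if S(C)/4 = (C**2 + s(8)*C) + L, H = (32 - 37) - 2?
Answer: 17620124/574495 ≈ 30.671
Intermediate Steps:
H = -7 (H = -5 - 2 = -7)
L = -78 (L = -5 - 73 = -78)
S(C) = -312 + 4*C**2 (S(C) = 4*((C**2 + 0*C) - 78) = 4*((C**2 + 0) - 78) = 4*(C**2 - 78) = 4*(-78 + C**2) = -312 + 4*C**2)
S(45)/(57 + H*(-30)) + 29088/19365 = (-312 + 4*45**2)/(57 - 7*(-30)) + 29088/19365 = (-312 + 4*2025)/(57 + 210) + 29088*(1/19365) = (-312 + 8100)/267 + 9696/6455 = 7788*(1/267) + 9696/6455 = 2596/89 + 9696/6455 = 17620124/574495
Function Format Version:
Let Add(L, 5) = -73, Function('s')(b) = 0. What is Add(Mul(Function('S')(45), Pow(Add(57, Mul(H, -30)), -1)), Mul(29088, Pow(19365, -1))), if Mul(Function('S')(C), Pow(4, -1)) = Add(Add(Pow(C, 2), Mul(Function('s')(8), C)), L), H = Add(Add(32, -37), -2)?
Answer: Rational(17620124, 574495) ≈ 30.671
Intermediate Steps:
H = -7 (H = Add(-5, -2) = -7)
L = -78 (L = Add(-5, -73) = -78)
Function('S')(C) = Add(-312, Mul(4, Pow(C, 2))) (Function('S')(C) = Mul(4, Add(Add(Pow(C, 2), Mul(0, C)), -78)) = Mul(4, Add(Add(Pow(C, 2), 0), -78)) = Mul(4, Add(Pow(C, 2), -78)) = Mul(4, Add(-78, Pow(C, 2))) = Add(-312, Mul(4, Pow(C, 2))))
Add(Mul(Function('S')(45), Pow(Add(57, Mul(H, -30)), -1)), Mul(29088, Pow(19365, -1))) = Add(Mul(Add(-312, Mul(4, Pow(45, 2))), Pow(Add(57, Mul(-7, -30)), -1)), Mul(29088, Pow(19365, -1))) = Add(Mul(Add(-312, Mul(4, 2025)), Pow(Add(57, 210), -1)), Mul(29088, Rational(1, 19365))) = Add(Mul(Add(-312, 8100), Pow(267, -1)), Rational(9696, 6455)) = Add(Mul(7788, Rational(1, 267)), Rational(9696, 6455)) = Add(Rational(2596, 89), Rational(9696, 6455)) = Rational(17620124, 574495)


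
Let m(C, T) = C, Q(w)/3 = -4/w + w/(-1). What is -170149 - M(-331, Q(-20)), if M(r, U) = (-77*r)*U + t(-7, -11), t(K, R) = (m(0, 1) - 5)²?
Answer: -8573431/5 ≈ -1.7147e+6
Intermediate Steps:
Q(w) = -12/w - 3*w (Q(w) = 3*(-4/w + w/(-1)) = 3*(-4/w + w*(-1)) = 3*(-4/w - w) = 3*(-w - 4/w) = -12/w - 3*w)
t(K, R) = 25 (t(K, R) = (0 - 5)² = (-5)² = 25)
M(r, U) = 25 - 77*U*r (M(r, U) = (-77*r)*U + 25 = -77*U*r + 25 = 25 - 77*U*r)
-170149 - M(-331, Q(-20)) = -170149 - (25 - 77*(-12/(-20) - 3*(-20))*(-331)) = -170149 - (25 - 77*(-12*(-1/20) + 60)*(-331)) = -170149 - (25 - 77*(⅗ + 60)*(-331)) = -170149 - (25 - 77*303/5*(-331)) = -170149 - (25 + 7722561/5) = -170149 - 1*7722686/5 = -170149 - 7722686/5 = -8573431/5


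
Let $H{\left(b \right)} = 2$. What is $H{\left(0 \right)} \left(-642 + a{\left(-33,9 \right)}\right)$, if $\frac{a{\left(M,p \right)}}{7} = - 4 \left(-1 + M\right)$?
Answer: $620$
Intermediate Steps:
$a{\left(M,p \right)} = 28 - 28 M$ ($a{\left(M,p \right)} = 7 \left(- 4 \left(-1 + M\right)\right) = 7 \left(4 - 4 M\right) = 28 - 28 M$)
$H{\left(0 \right)} \left(-642 + a{\left(-33,9 \right)}\right) = 2 \left(-642 + \left(28 - -924\right)\right) = 2 \left(-642 + \left(28 + 924\right)\right) = 2 \left(-642 + 952\right) = 2 \cdot 310 = 620$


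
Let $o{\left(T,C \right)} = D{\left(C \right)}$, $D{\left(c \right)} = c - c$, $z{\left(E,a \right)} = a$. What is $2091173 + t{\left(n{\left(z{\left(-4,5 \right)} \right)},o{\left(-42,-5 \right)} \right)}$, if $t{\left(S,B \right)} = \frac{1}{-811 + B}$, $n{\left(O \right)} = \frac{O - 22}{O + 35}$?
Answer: $\frac{1695941302}{811} \approx 2.0912 \cdot 10^{6}$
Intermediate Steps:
$D{\left(c \right)} = 0$
$o{\left(T,C \right)} = 0$
$n{\left(O \right)} = \frac{-22 + O}{35 + O}$
$2091173 + t{\left(n{\left(z{\left(-4,5 \right)} \right)},o{\left(-42,-5 \right)} \right)} = 2091173 + \frac{1}{-811 + 0} = 2091173 + \frac{1}{-811} = 2091173 - \frac{1}{811} = \frac{1695941302}{811}$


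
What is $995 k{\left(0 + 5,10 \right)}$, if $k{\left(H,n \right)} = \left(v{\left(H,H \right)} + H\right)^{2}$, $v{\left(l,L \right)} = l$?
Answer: $99500$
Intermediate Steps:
$k{\left(H,n \right)} = 4 H^{2}$ ($k{\left(H,n \right)} = \left(H + H\right)^{2} = \left(2 H\right)^{2} = 4 H^{2}$)
$995 k{\left(0 + 5,10 \right)} = 995 \cdot 4 \left(0 + 5\right)^{2} = 995 \cdot 4 \cdot 5^{2} = 995 \cdot 4 \cdot 25 = 995 \cdot 100 = 99500$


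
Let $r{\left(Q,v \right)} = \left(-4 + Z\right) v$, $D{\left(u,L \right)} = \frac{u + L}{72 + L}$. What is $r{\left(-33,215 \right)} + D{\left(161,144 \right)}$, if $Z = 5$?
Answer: $\frac{46745}{216} \approx 216.41$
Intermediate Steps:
$D{\left(u,L \right)} = \frac{L + u}{72 + L}$
$r{\left(Q,v \right)} = v$ ($r{\left(Q,v \right)} = \left(-4 + 5\right) v = 1 v = v$)
$r{\left(-33,215 \right)} + D{\left(161,144 \right)} = 215 + \frac{144 + 161}{72 + 144} = 215 + \frac{1}{216} \cdot 305 = 215 + \frac{305}{216} = \frac{46745}{216}$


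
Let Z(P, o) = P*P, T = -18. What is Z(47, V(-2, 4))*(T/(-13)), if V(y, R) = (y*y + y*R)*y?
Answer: 39762/13 ≈ 3058.6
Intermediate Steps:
V(y, R) = y*(y² + R*y) (V(y, R) = (y² + R*y)*y = y*(y² + R*y))
Z(P, o) = P²
Z(47, V(-2, 4))*(T/(-13)) = 47²*(-18/(-13)) = 2209*(-18*(-1/13)) = 2209*(18/13) = 39762/13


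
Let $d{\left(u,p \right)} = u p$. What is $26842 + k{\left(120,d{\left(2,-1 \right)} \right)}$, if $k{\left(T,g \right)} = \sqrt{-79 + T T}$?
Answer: $26842 + \sqrt{14321} \approx 26962.0$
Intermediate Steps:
$d{\left(u,p \right)} = p u$
$k{\left(T,g \right)} = \sqrt{-79 + T^{2}}$
$26842 + k{\left(120,d{\left(2,-1 \right)} \right)} = 26842 + \sqrt{-79 + 120^{2}} = 26842 + \sqrt{-79 + 14400} = 26842 + \sqrt{14321}$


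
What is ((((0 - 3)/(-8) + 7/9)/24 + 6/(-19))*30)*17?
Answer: -747235/5472 ≈ -136.56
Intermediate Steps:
((((0 - 3)/(-8) + 7/9)/24 + 6/(-19))*30)*17 = (((-3*(-⅛) + 7*(⅑))*(1/24) + 6*(-1/19))*30)*17 = (((3/8 + 7/9)*(1/24) - 6/19)*30)*17 = (((83/72)*(1/24) - 6/19)*30)*17 = ((83/1728 - 6/19)*30)*17 = -8791/32832*30*17 = -43955/5472*17 = -747235/5472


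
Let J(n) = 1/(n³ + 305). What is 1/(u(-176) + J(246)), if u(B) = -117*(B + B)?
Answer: 14887241/613116133345 ≈ 2.4281e-5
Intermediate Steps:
u(B) = -234*B
J(n) = 1/(305 + n³)
1/(u(-176) + J(246)) = 1/(-234*(-176) + 1/(305 + 246³)) = 1/(41184 + 1/(305 + 14886936)) = 1/(41184 + 1/14887241) = 1/(613116133345/14887241) = 14887241/613116133345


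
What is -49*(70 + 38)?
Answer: -5292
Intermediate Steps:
-49*(70 + 38) = -49*108 = -5292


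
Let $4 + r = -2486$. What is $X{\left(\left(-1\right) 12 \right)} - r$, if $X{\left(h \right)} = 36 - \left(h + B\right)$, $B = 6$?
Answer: $2532$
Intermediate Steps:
$r = -2490$ ($r = -4 - 2486 = -2490$)
$X{\left(h \right)} = 30 - h$ ($X{\left(h \right)} = 36 - \left(h + 6\right) = 36 - \left(6 + h\right) = 30 - h$)
$X{\left(\left(-1\right) 12 \right)} - r = \left(30 - \left(-1\right) 12\right) - -2490 = \left(30 - -12\right) + 2490 = \left(30 + 12\right) + 2490 = 42 + 2490 = 2532$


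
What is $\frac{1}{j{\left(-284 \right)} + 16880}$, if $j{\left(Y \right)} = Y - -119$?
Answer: $\frac{1}{16715} \approx 5.9826 \cdot 10^{-5}$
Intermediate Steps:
$j{\left(Y \right)} = 119 + Y$ ($j{\left(Y \right)} = Y + 119 = 119 + Y$)
$\frac{1}{j{\left(-284 \right)} + 16880} = \frac{1}{\left(119 - 284\right) + 16880} = \frac{1}{-165 + 16880} = \frac{1}{16715}$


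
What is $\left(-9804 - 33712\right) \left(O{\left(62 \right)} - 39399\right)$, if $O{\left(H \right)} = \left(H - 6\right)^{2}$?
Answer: $1578020708$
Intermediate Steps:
$O{\left(H \right)} = \left(-6 + H\right)^{2}$
$\left(-9804 - 33712\right) \left(O{\left(62 \right)} - 39399\right) = \left(-9804 - 33712\right) \left(\left(-6 + 62\right)^{2} - 39399\right) = - 43516 \left(56^{2} - 39399\right) = - 43516 \left(3136 - 39399\right) = \left(-43516\right) \left(-36263\right) = 1578020708$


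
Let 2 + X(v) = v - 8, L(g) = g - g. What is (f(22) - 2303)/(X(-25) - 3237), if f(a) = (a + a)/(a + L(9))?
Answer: 2301/3272 ≈ 0.70324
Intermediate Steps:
L(g) = 0
X(v) = -10 + v (X(v) = -2 + (v - 8) = -2 + (-8 + v) = -10 + v)
f(a) = 2 (f(a) = (a + a)/(a + 0) = (2*a)/a = 2)
(f(22) - 2303)/(X(-25) - 3237) = (2 - 2303)/((-10 - 25) - 3237) = -2301/(-35 - 3237) = -2301/(-3272) = -2301*(-1/3272) = 2301/3272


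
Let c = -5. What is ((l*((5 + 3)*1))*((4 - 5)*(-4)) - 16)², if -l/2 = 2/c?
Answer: 2304/25 ≈ 92.160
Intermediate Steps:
l = ⅘ (l = -4/(-5) = -4*(-1)/5 = -2*(-⅖) = ⅘ ≈ 0.80000)
((l*((5 + 3)*1))*((4 - 5)*(-4)) - 16)² = ((4*((5 + 3)*1)/5)*((4 - 5)*(-4)) - 16)² = ((4*(8*1)/5)*(-1*(-4)) - 16)² = (((⅘)*8)*4 - 16)² = ((32/5)*4 - 16)² = (128/5 - 16)² = (48/5)² = 2304/25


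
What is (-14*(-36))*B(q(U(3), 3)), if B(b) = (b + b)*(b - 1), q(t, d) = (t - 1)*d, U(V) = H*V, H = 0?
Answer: 12096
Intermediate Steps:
U(V) = 0 (U(V) = 0*V = 0)
q(t, d) = d*(-1 + t) (q(t, d) = (-1 + t)*d = d*(-1 + t))
B(b) = 2*b*(-1 + b) (B(b) = (2*b)*(-1 + b) = 2*b*(-1 + b))
(-14*(-36))*B(q(U(3), 3)) = (-14*(-36))*(2*(3*(-1 + 0))*(-1 + 3*(-1 + 0))) = 504*(2*(3*(-1))*(-1 + 3*(-1))) = 504*(2*(-3)*(-1 - 3)) = 504*(2*(-3)*(-4)) = 504*24 = 12096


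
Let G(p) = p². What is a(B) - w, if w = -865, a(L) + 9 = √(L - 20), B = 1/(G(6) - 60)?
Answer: 856 + I*√2886/12 ≈ 856.0 + 4.4768*I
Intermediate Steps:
B = -1/24 (B = 1/(6² - 60) = 1/(36 - 60) = 1/(-24) = -1/24 ≈ -0.041667)
a(L) = -9 + √(-20 + L) (a(L) = -9 + √(L - 20) = -9 + √(-20 + L))
a(B) - w = (-9 + √(-20 - 1/24)) - 1*(-865) = (-9 + √(-481/24)) + 865 = (-9 + I*√2886/12) + 865 = 856 + I*√2886/12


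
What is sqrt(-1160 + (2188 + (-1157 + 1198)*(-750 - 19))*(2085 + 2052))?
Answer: I*sqrt(121384877) ≈ 11017.0*I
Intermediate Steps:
sqrt(-1160 + (2188 + (-1157 + 1198)*(-750 - 19))*(2085 + 2052)) = sqrt(-1160 + (2188 + 41*(-769))*4137) = sqrt(-1160 + (2188 - 31529)*4137) = sqrt(-1160 - 29341*4137) = sqrt(-1160 - 121383717) = sqrt(-121384877) = I*sqrt(121384877)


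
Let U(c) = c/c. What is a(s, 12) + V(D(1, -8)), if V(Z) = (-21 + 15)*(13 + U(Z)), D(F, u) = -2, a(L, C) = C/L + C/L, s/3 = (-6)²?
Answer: -754/9 ≈ -83.778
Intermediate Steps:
s = 108 (s = 3*(-6)² = 3*36 = 108)
U(c) = 1
a(L, C) = 2*C/L
V(Z) = -84 (V(Z) = (-21 + 15)*(13 + 1) = -6*14 = -84)
a(s, 12) + V(D(1, -8)) = 2*12/108 - 84 = 2*12*(1/108) - 84 = 2/9 - 84 = -754/9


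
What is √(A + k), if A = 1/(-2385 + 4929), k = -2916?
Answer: I*√1179510177/636 ≈ 54.0*I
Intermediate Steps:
A = 1/2544 ≈ 0.00039308
√(A + k) = √(1/2544 - 2916) = √(-7418303/2544) = I*√1179510177/636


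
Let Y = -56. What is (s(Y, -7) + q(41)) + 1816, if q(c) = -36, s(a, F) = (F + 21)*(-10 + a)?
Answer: 856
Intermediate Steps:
s(a, F) = (-10 + a)*(21 + F) (s(a, F) = (21 + F)*(-10 + a) = (-10 + a)*(21 + F))
(s(Y, -7) + q(41)) + 1816 = ((-210 - 10*(-7) + 21*(-56) - 7*(-56)) - 36) + 1816 = ((-210 + 70 - 1176 + 392) - 36) + 1816 = (-924 - 36) + 1816 = -960 + 1816 = 856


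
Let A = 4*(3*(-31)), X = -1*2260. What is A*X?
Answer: 840720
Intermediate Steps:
X = -2260
A = -372 (A = 4*(-93) = -372)
A*X = -372*(-2260) = 840720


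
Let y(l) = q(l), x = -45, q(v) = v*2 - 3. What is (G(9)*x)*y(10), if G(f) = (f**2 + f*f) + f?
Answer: -130815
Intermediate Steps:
q(v) = -3 + 2*v (q(v) = 2*v - 3 = -3 + 2*v)
y(l) = -3 + 2*l
G(f) = f + 2*f**2 (G(f) = (f**2 + f**2) + f = 2*f**2 + f = f + 2*f**2)
(G(9)*x)*y(10) = ((9*(1 + 2*9))*(-45))*(-3 + 2*10) = ((9*(1 + 18))*(-45))*(-3 + 20) = ((9*19)*(-45))*17 = (171*(-45))*17 = -7695*17 = -130815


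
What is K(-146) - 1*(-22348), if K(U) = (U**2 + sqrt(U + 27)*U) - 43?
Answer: 43621 - 146*I*sqrt(119) ≈ 43621.0 - 1592.7*I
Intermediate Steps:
K(U) = -43 + U**2 + U*sqrt(27 + U) (K(U) = (U**2 + sqrt(27 + U)*U) - 43 = (U**2 + U*sqrt(27 + U)) - 43 = -43 + U**2 + U*sqrt(27 + U))
K(-146) - 1*(-22348) = (-43 + (-146)**2 - 146*sqrt(27 - 146)) - 1*(-22348) = (-43 + 21316 - 146*I*sqrt(119)) + 22348 = (21273 - 146*I*sqrt(119)) + 22348 = 43621 - 146*I*sqrt(119)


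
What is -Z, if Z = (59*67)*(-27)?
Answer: 106731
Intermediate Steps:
Z = -106731 (Z = 3953*(-27) = -106731)
-Z = -1*(-106731) = 106731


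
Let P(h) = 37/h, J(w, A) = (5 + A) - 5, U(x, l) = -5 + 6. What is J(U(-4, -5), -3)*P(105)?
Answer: -37/35 ≈ -1.0571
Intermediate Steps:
U(x, l) = 1
J(w, A) = A
J(U(-4, -5), -3)*P(105) = -111/105 = -3*37/105 = -37/35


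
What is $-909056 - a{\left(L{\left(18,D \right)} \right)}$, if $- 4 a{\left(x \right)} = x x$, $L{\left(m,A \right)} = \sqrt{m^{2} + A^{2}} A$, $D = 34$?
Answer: $-481336$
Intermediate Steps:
$L{\left(m,A \right)} = A \sqrt{A^{2} + m^{2}}$ ($L{\left(m,A \right)} = \sqrt{A^{2} + m^{2}} A = A \sqrt{A^{2} + m^{2}}$)
$a{\left(x \right)} = - \frac{x^{2}}{4}$ ($a{\left(x \right)} = - \frac{x x}{4} = - \frac{x^{2}}{4}$)
$-909056 - a{\left(L{\left(18,D \right)} \right)} = -909056 - - \frac{\left(34 \sqrt{34^{2} + 18^{2}}\right)^{2}}{4} = -909056 - - \frac{\left(34 \sqrt{1156 + 324}\right)^{2}}{4} = -909056 - - \frac{\left(34 \sqrt{1480}\right)^{2}}{4} = -909056 - - \frac{\left(34 \cdot 2 \sqrt{370}\right)^{2}}{4} = -909056 - - \frac{\left(68 \sqrt{370}\right)^{2}}{4} = -909056 - \left(- \frac{1}{4}\right) 1710880 = -909056 - -427720 = -909056 + 427720 = -481336$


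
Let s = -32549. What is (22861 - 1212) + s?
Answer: -10900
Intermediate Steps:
(22861 - 1212) + s = (22861 - 1212) - 32549 = 21649 - 32549 = -10900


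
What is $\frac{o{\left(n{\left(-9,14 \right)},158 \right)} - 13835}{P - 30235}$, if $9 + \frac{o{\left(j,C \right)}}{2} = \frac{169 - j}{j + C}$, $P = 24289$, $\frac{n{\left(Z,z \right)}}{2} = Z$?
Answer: $\frac{969523}{416220} \approx 2.3294$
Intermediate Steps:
$n{\left(Z,z \right)} = 2 Z$
$o{\left(j,C \right)} = -18 + \frac{2 \left(169 - j\right)}{C + j}$ ($o{\left(j,C \right)} = -18 + 2 \frac{169 - j}{j + C} = -18 + 2 \frac{169 - j}{C + j} = -18 + \frac{2 \left(169 - j\right)}{C + j}$)
$\frac{o{\left(n{\left(-9,14 \right)},158 \right)} - 13835}{P - 30235} = \frac{\frac{2 \left(169 - 10 \cdot 2 \left(-9\right) - 1422\right)}{158 + 2 \left(-9\right)} - 13835}{24289 - 30235} = \frac{\frac{2 \left(169 - -180 - 1422\right)}{158 - 18} - 13835}{-5946} = \left(\frac{2 \left(169 + 180 - 1422\right)}{140} - 13835\right) \left(- \frac{1}{5946}\right) = \left(2 \cdot \frac{1}{140} \left(-1073\right) - 13835\right) \left(- \frac{1}{5946}\right) = \left(- \frac{1073}{70} - 13835\right) \left(- \frac{1}{5946}\right) = \left(- \frac{969523}{70}\right) \left(- \frac{1}{5946}\right) = \frac{969523}{416220}$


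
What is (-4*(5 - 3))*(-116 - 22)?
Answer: 1104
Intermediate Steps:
(-4*(5 - 3))*(-116 - 22) = -4*2*(-138) = -8*(-138) = 1104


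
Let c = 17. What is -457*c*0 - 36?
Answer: -36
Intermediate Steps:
-457*c*0 - 36 = -7769*0 - 36 = -457*0 - 36 = 0 - 36 = -36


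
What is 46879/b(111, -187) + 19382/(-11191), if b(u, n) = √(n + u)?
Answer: -19382/11191 - 46879*I*√19/38 ≈ -1.7319 - 5377.4*I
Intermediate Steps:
46879/b(111, -187) + 19382/(-11191) = 46879/(√(-187 + 111)) + 19382/(-11191) = 46879/(√(-76)) + 19382*(-1/11191) = 46879/((2*I*√19)) - 19382/11191 = 46879*(-I*√19/38) - 19382/11191 = -46879*I*√19/38 - 19382/11191 = -19382/11191 - 46879*I*√19/38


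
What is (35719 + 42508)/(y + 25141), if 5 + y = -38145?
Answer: -78227/13009 ≈ -6.0133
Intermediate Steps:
y = -38150 (y = -5 - 38145 = -38150)
(35719 + 42508)/(y + 25141) = (35719 + 42508)/(-38150 + 25141) = 78227/(-13009) = 78227*(-1/13009) = -78227/13009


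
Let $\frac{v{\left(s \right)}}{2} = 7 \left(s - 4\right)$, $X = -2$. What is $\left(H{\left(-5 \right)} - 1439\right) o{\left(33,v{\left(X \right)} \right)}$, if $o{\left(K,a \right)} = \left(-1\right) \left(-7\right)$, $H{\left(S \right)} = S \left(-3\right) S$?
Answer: $-10598$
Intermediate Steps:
$H{\left(S \right)} = - 3 S^{2}$ ($H{\left(S \right)} = - 3 S S = - 3 S^{2}$)
$v{\left(s \right)} = -56 + 14 s$ ($v{\left(s \right)} = 2 \cdot 7 \left(s - 4\right) = 2 \cdot 7 \left(-4 + s\right) = 2 \left(-28 + 7 s\right) = -56 + 14 s$)
$o{\left(K,a \right)} = 7$
$\left(H{\left(-5 \right)} - 1439\right) o{\left(33,v{\left(X \right)} \right)} = \left(- 3 \left(-5\right)^{2} - 1439\right) 7 = \left(\left(-3\right) 25 - 1439\right) 7 = \left(-75 - 1439\right) 7 = \left(-1514\right) 7 = -10598$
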